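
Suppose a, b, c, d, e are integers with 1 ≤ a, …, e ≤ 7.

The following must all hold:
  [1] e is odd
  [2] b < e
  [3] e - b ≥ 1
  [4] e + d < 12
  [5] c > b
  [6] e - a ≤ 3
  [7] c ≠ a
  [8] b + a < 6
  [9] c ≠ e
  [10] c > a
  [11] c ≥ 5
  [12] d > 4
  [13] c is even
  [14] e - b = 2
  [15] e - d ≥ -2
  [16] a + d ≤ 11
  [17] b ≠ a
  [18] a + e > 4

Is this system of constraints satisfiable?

Satisfiable

One satisfying assignment is a = 2, b = 3, c = 6, d = 6, e = 5.
For the less obvious constraints — constraint 3: e - b = 2; constraint 4: e + d = 11 — and the others hold by inspection.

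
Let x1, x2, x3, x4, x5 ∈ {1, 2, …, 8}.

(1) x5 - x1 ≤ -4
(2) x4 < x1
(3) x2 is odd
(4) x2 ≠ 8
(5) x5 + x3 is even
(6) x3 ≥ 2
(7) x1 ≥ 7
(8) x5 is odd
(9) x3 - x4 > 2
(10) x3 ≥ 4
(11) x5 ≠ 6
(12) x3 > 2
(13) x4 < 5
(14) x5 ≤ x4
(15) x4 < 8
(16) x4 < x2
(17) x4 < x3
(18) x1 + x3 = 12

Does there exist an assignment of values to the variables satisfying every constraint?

Satisfiable

The assignment x1 = 7, x2 = 3, x3 = 5, x4 = 1, x5 = 1 works:
  constraint 1 holds since x5 - x1 = -6.
  constraint 9 holds since x3 - x4 = 4.
The rest check out directly.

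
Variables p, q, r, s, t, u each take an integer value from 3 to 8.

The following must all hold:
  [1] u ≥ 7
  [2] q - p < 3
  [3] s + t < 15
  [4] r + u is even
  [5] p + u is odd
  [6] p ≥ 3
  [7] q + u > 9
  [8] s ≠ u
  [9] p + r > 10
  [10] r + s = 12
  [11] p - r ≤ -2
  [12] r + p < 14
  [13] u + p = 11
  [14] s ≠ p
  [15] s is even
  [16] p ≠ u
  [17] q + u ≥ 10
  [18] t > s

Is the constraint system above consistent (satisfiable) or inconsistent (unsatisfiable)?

One satisfying assignment is p = 3, q = 3, r = 8, s = 4, t = 8, u = 8.
For the less obvious constraints — constraint 2: q - p = 0; constraint 3: s + t = 12; constraint 7: q + u = 11 — and the others hold by inspection.

Satisfiable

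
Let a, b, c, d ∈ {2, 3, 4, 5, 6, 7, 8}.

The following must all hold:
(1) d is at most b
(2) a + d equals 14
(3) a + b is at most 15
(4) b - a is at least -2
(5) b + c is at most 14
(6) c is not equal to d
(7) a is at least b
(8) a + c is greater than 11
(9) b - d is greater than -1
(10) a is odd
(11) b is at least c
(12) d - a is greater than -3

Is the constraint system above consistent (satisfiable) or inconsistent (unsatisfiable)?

Setting (a, b, c, d) = (7, 7, 6, 7) satisfies everything: constraint 2: a + d = 14; constraint 3: a + b = 14, and the others follow.

Satisfiable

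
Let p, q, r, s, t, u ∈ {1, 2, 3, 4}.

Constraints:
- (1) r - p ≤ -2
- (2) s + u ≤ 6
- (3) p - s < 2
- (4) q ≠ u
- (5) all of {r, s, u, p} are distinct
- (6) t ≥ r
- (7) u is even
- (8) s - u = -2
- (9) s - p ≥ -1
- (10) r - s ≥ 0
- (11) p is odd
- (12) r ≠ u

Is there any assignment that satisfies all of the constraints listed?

Unsatisfiable

Constraints 1, 9, and 10 give p − r ≥ 2, r − s ≥ 0, s − p ≥ -1.
Adding all 3 inequalities: the left sides telescope to 0, and the right sides sum to 2 + 0 + (-1) = 1. So 0 ≥ 1, which is false.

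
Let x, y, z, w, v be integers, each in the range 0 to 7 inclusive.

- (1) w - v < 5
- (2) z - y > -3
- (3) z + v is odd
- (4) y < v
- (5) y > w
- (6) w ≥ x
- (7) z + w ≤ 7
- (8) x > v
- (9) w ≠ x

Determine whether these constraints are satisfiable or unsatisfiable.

Unsatisfiable

Constraints 4, 5, 6, and 8 give v < x, x ≤ w, w < y, y < v. Chaining: v < x ≤ w < y < v, which forces v < v — impossible.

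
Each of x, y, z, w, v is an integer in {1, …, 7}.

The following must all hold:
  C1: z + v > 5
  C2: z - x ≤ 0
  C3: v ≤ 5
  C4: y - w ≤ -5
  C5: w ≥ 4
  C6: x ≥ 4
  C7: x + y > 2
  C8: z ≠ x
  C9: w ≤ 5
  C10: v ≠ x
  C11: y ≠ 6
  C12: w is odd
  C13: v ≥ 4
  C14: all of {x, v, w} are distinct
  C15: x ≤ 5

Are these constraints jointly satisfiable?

Constraints 3, 5, 6, 9, 13, and 15 confine each of x, v, w to the 2 values {4, 5}.
Constraint 14 requires all 3 of them to be distinct, but only 2 values are available — impossible by the pigeonhole principle.

Unsatisfiable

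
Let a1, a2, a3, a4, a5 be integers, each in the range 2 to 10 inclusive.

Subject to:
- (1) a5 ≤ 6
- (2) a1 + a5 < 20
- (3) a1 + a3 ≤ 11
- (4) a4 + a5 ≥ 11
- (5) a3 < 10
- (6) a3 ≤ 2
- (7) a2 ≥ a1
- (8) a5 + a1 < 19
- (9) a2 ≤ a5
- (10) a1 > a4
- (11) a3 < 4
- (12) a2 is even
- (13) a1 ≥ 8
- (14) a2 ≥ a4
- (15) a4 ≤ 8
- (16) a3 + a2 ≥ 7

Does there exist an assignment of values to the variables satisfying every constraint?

From constraints 7 and 13: a2 ≥ a1 and a1 ≥ 8, so a2 ≥ 8. From constraints 1 and 9: a2 ≤ a5 and a5 ≤ 6, so a2 ≤ 6. But 6 < 8, so no value of a2 works.

Unsatisfiable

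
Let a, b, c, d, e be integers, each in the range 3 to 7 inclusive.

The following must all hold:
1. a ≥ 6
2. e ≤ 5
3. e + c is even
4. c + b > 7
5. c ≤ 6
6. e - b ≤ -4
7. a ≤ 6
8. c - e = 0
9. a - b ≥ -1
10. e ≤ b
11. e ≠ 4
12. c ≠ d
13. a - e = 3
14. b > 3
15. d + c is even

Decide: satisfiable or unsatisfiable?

Satisfiable

The assignment a = 6, b = 7, c = 3, d = 5, e = 3 works:
  constraint 4 holds since c + b = 10.
  constraint 6 holds since e - b = -4.
The rest check out directly.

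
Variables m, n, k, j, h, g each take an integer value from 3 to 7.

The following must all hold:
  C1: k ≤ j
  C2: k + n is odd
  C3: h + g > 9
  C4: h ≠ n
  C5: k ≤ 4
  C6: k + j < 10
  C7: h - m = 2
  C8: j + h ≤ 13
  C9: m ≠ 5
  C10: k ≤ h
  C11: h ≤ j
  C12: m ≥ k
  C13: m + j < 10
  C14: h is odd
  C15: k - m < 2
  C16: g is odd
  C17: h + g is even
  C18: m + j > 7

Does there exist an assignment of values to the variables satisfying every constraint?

Try m = 3, n = 4, k = 3, j = 6, h = 5, g = 5.
Check constraint 3: h + g = 10; constraint 6: k + j = 9. The remaining constraints are straightforward to verify.

Satisfiable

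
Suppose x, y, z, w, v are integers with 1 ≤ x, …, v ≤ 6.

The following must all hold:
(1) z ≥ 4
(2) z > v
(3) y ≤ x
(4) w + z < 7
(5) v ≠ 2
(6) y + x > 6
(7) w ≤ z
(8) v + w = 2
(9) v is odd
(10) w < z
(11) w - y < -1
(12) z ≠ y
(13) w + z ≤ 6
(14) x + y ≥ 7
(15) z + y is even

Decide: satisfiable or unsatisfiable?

The assignment x = 6, y = 3, z = 5, w = 1, v = 1 works:
  constraint 4 holds since w + z = 6.
  constraint 6 holds since y + x = 9.
  constraint 8 holds since v + w = 2.
The rest check out directly.

Satisfiable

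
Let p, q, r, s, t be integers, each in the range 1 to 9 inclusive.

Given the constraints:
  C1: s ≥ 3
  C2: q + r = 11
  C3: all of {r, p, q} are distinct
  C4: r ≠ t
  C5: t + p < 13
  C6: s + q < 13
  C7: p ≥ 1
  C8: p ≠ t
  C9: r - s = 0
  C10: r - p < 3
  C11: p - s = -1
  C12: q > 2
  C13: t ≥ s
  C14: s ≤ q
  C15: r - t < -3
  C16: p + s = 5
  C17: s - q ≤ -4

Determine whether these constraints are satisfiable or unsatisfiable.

Satisfiable

Try p = 2, q = 8, r = 3, s = 3, t = 9.
Check constraint 2: q + r = 11; constraint 5: t + p = 11; constraint 6: s + q = 11. The remaining constraints are straightforward to verify.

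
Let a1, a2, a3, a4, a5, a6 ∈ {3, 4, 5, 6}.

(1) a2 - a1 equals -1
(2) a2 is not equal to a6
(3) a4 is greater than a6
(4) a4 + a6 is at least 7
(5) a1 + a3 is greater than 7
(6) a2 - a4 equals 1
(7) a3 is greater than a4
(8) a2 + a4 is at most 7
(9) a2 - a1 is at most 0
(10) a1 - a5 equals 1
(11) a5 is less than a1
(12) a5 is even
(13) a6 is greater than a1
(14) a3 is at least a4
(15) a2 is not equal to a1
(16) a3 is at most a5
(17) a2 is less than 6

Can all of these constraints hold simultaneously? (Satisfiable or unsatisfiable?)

Unsatisfiable

Constraints 3, 7, 11, 13, and 16 give a5 < a1, a1 < a6, a6 < a4, a4 < a3, a3 ≤ a5. Chaining: a5 < a1 < a6 < a4 < a3 ≤ a5, which forces a5 < a5 — impossible.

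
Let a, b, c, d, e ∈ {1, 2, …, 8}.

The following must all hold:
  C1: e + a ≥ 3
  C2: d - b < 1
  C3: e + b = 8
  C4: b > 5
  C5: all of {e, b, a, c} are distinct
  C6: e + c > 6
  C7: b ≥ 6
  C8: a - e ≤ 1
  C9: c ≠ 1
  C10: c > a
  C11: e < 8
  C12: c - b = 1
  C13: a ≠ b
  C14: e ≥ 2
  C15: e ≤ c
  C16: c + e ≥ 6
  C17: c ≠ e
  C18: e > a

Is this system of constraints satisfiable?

Satisfiable

Setting (a, b, c, d, e) = (1, 6, 7, 6, 2) satisfies everything: constraint 1: e + a = 3; constraint 2: d - b = 0, and the others follow.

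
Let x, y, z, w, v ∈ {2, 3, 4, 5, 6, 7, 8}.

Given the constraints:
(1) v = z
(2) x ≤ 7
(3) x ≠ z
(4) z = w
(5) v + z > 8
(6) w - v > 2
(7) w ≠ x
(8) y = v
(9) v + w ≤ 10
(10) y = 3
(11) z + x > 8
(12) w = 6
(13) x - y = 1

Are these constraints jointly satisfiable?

Constraint 10 fixes y = 3 and constraint 12 fixes w = 6. Constraints 1, 4, and 8 give y = v = z = w, so y = w. But 3 ≠ 6 — contradiction.

Unsatisfiable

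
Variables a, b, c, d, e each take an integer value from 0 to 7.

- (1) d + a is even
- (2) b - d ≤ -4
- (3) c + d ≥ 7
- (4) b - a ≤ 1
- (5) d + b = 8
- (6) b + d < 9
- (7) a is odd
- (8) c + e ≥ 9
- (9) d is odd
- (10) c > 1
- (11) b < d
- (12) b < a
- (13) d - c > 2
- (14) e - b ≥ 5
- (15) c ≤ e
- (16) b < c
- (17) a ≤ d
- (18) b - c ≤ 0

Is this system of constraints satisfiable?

Satisfiable

The assignment a = 3, b = 1, c = 2, d = 7, e = 7 works:
  constraint 2 holds since b - d = -6.
  constraint 3 holds since c + d = 9.
  constraint 4 holds since b - a = -2.
The rest check out directly.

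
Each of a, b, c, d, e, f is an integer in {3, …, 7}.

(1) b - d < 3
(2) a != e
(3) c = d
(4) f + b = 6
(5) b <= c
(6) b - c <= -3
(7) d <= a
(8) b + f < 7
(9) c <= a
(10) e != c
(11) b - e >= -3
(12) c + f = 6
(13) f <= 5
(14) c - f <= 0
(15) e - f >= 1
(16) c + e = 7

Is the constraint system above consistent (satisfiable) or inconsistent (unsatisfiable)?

Unsatisfiable

Constraints 6, 11, 14, and 15 give c − b ≥ 3, b − e ≥ -3, e − f ≥ 1, f − c ≥ 0.
Adding all 4 inequalities: the left sides telescope to 0, and the right sides sum to 3 + (-3) + 1 + 0 = 1. So 0 ≥ 1, which is false.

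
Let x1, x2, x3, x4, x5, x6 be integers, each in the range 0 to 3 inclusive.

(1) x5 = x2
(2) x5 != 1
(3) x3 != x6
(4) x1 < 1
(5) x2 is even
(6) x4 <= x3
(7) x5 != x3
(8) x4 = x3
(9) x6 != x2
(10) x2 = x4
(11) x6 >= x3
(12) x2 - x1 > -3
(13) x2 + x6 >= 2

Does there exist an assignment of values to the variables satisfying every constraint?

Unsatisfiable

From constraints 1, 8, and 10, x5 = x2 = x4 = x3, so x5 = x3. But constraint 7 says x5 ≠ x3. Contradiction.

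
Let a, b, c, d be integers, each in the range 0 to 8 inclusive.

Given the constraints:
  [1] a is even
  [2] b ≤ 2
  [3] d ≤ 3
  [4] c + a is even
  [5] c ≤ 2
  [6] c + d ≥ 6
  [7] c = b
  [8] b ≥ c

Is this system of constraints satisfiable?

From constraints 2 and 8: c ≤ b ≤ 2. From constraint 3: d ≤ 3. Hence c + d ≤ 5. But constraint 6 requires c + d ≥ 6, and 6 > 5. Contradiction.

Unsatisfiable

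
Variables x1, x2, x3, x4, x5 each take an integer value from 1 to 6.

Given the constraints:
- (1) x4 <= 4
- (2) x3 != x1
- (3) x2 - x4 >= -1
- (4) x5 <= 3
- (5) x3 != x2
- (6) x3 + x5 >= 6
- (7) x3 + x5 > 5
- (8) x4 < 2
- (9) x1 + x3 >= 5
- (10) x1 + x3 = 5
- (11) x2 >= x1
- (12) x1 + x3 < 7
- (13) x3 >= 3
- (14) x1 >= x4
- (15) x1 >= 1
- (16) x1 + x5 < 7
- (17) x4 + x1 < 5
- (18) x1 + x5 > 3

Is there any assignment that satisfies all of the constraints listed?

Satisfiable

Try x1 = 2, x2 = 2, x3 = 3, x4 = 1, x5 = 3.
Check constraint 3: x2 - x4 = 1; constraint 6: x3 + x5 = 6. The remaining constraints are straightforward to verify.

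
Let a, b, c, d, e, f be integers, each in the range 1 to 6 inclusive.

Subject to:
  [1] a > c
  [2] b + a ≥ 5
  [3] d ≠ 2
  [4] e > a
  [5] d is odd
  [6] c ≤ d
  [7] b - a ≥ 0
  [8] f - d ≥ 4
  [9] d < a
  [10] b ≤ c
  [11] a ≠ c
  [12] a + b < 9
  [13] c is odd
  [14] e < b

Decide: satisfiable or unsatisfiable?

Constraints 4, 6, 9, 10, and 14 give e < b, b ≤ c, c ≤ d, d < a, a < e. Chaining: e < b ≤ c ≤ d < a < e, which forces e < e — impossible.

Unsatisfiable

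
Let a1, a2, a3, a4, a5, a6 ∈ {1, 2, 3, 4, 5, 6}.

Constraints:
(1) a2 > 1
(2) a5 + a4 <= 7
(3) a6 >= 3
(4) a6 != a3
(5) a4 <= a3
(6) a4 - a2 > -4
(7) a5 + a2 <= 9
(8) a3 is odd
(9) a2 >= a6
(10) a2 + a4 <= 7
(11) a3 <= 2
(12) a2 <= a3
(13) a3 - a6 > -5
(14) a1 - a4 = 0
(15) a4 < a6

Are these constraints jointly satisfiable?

From constraints 3 and 9: a2 ≥ a6 and a6 ≥ 3, so a2 ≥ 3. From constraints 11 and 12: a2 ≤ a3 and a3 ≤ 2, so a2 ≤ 2. But 2 < 3, so no value of a2 works.

Unsatisfiable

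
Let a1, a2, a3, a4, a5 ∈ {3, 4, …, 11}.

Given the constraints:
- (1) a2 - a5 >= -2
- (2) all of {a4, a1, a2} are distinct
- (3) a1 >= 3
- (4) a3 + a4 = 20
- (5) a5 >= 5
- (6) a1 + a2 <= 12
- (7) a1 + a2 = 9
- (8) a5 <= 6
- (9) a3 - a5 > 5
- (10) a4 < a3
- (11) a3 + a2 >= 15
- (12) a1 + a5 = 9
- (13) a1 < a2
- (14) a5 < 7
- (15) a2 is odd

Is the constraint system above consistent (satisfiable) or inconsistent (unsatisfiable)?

Try a1 = 4, a2 = 5, a3 = 11, a4 = 9, a5 = 5.
Check constraint 1: a2 - a5 = 0; constraint 4: a3 + a4 = 20; constraint 6: a1 + a2 = 9. The remaining constraints are straightforward to verify.

Satisfiable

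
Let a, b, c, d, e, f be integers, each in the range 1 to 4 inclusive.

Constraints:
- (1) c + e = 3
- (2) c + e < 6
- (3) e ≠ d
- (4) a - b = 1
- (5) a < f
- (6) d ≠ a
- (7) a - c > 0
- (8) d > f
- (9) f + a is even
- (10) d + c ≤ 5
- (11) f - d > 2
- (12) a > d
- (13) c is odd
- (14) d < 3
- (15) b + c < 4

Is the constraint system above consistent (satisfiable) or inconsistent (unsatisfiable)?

Unsatisfiable

Constraints 5, 8, and 12 give d < a, a < f, f < d. Chaining: d < a < f < d, which forces d < d — impossible.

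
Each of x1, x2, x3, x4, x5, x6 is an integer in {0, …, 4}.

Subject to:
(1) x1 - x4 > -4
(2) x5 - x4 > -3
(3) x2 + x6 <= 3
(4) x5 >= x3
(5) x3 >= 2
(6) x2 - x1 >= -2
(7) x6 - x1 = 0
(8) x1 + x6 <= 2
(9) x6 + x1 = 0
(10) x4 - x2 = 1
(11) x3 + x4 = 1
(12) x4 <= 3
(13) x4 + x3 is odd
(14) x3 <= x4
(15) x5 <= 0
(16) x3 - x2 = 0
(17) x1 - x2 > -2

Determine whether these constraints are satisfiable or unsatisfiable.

From constraints 4 and 5: x5 ≥ x3 and x3 ≥ 2, so x5 ≥ 2. From constraint 15: x5 ≤ 0. But 0 < 2, so no value of x5 works.

Unsatisfiable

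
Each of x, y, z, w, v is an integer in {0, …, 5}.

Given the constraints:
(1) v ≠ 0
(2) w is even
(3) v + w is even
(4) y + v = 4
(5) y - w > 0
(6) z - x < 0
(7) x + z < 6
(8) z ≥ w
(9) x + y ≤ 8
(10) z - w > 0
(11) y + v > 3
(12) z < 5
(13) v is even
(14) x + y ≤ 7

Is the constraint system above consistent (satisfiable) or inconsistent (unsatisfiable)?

The assignment x = 3, y = 2, z = 1, w = 0, v = 2 works:
  constraint 4 holds since y + v = 4.
  constraint 5 holds since y - w = 2.
  constraint 6 holds since z - x = -2.
The rest check out directly.

Satisfiable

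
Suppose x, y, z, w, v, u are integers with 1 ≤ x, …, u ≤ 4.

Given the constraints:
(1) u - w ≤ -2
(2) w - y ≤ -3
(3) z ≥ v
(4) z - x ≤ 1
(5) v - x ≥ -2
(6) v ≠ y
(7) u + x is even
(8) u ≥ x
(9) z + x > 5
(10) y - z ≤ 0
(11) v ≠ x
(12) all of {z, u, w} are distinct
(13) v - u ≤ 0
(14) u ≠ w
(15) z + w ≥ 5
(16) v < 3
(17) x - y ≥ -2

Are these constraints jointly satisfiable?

Constraints 1, 2, 4, 5, 10, and 13 give w − u ≥ 2, u − v ≥ 0, v − x ≥ -2, x − z ≥ -1, z − y ≥ 0, y − w ≥ 3.
Adding all 6 inequalities: the left sides telescope to 0, and the right sides sum to 2 + 0 + (-2) + (-1) + 0 + 3 = 2. So 0 ≥ 2, which is false.

Unsatisfiable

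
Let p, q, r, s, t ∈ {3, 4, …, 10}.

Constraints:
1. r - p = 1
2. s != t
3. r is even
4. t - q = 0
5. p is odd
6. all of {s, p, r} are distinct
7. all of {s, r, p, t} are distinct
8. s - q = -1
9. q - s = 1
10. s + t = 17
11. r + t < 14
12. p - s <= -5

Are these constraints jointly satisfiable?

Satisfiable

Take p = 3, q = 9, r = 4, s = 8, t = 9. Then constraint 1: r - p = 1; constraint 4: t - q = 0; constraint 8: s - q = -1, and every other listed constraint is also met.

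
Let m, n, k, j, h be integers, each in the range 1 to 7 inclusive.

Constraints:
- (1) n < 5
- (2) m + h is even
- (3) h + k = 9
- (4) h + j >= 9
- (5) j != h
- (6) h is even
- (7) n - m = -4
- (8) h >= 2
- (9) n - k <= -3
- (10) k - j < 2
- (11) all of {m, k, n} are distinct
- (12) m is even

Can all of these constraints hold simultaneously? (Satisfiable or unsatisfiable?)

Satisfiable

Take m = 6, n = 2, k = 7, j = 7, h = 2. Then constraint 3: h + k = 9; constraint 4: h + j = 9; constraint 7: n - m = -4, and every other listed constraint is also met.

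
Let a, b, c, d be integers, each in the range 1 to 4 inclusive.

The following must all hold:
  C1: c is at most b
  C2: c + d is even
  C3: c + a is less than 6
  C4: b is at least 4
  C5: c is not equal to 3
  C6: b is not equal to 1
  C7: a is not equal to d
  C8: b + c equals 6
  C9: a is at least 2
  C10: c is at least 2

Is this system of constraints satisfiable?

Satisfiable

Take a = 3, b = 4, c = 2, d = 4. Then constraint 2: c + d = 6 is even; constraint 3: c + a = 5; constraint 8: b + c = 6, and every other listed constraint is also met.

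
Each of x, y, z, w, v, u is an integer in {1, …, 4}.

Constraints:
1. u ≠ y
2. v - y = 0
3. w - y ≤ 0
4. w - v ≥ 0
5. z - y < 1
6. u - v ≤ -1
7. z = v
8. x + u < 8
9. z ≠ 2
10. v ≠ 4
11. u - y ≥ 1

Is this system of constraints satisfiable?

Constraints 3, 4, 6, and 11 give w − v ≥ 0, v − u ≥ 1, u − y ≥ 1, y − w ≥ 0.
Adding all 4 inequalities: the left sides telescope to 0, and the right sides sum to 0 + 1 + 1 + 0 = 2. So 0 ≥ 2, which is false.

Unsatisfiable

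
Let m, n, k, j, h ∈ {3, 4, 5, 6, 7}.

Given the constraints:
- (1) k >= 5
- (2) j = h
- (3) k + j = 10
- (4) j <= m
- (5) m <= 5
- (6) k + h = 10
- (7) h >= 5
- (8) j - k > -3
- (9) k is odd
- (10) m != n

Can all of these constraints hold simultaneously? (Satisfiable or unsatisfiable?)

One satisfying assignment is m = 5, n = 6, k = 5, j = 5, h = 5.
For the less obvious constraints — constraint 3: k + j = 10; constraint 6: k + h = 10 — and the others hold by inspection.

Satisfiable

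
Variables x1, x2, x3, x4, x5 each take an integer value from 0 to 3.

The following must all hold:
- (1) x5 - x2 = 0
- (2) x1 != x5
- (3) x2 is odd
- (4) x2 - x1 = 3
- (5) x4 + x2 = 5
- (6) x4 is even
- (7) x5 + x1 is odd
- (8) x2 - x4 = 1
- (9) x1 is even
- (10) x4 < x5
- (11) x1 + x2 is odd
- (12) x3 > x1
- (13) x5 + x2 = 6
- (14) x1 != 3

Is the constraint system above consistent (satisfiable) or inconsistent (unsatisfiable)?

Satisfiable

The assignment x1 = 0, x2 = 3, x3 = 3, x4 = 2, x5 = 3 works:
  constraint 1 holds since x5 - x2 = 0.
  constraint 4 holds since x2 - x1 = 3.
  constraint 5 holds since x4 + x2 = 5.
The rest check out directly.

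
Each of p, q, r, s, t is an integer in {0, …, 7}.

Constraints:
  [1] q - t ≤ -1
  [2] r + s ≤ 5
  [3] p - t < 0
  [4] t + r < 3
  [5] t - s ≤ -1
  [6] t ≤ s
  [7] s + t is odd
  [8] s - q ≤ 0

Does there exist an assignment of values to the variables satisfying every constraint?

Unsatisfiable

Constraints 1, 5, and 8 give t − q ≥ 1, q − s ≥ 0, s − t ≥ 1.
Adding all 3 inequalities: the left sides telescope to 0, and the right sides sum to 1 + 0 + 1 = 2. So 0 ≥ 2, which is false.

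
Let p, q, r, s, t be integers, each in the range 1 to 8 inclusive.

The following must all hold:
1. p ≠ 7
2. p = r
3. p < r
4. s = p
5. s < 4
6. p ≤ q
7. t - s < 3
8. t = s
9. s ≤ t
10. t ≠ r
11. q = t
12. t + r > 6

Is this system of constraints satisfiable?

Unsatisfiable

From constraints 2, 4, and 8, t = s = p = r, so t = r. But constraint 10 says t ≠ r. Contradiction.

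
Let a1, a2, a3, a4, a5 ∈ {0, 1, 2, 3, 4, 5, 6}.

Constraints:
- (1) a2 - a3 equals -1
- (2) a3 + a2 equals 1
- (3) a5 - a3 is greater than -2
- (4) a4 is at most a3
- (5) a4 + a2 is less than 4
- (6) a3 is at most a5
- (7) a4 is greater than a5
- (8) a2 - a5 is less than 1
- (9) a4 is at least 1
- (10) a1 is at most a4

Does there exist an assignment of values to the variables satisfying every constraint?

Constraints 4, 6, and 7 give a4 ≤ a3, a3 ≤ a5, a5 < a4. Chaining: a4 ≤ a3 ≤ a5 < a4, which forces a4 < a4 — impossible.

Unsatisfiable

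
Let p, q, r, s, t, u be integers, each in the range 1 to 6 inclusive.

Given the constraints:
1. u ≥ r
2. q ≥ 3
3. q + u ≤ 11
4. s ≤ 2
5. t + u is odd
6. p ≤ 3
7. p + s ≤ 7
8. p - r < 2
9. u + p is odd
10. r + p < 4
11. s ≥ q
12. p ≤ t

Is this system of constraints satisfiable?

From constraint 2: q ≥ 3. From constraints 4 and 11: q ≤ s and s ≤ 2, so q ≤ 2. But 2 < 3, so no value of q works.

Unsatisfiable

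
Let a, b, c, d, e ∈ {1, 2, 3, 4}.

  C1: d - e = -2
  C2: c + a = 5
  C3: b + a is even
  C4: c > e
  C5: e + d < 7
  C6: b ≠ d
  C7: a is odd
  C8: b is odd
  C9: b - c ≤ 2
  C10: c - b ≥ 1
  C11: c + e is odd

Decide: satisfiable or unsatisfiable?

Satisfiable

One satisfying assignment is a = 1, b = 3, c = 4, d = 1, e = 3.
For the less obvious constraints — constraint 1: d - e = -2; constraint 2: c + a = 5 — and the others hold by inspection.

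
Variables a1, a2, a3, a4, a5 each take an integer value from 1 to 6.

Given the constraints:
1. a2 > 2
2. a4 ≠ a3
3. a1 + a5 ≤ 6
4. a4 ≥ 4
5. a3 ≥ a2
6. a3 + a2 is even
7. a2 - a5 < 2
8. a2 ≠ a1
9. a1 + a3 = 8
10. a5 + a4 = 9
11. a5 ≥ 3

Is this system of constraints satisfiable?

Take a1 = 2, a2 = 4, a3 = 6, a4 = 5, a5 = 4. Then constraint 3: a1 + a5 = 6; constraint 7: a2 - a5 = 0; constraint 9: a1 + a3 = 8, and every other listed constraint is also met.

Satisfiable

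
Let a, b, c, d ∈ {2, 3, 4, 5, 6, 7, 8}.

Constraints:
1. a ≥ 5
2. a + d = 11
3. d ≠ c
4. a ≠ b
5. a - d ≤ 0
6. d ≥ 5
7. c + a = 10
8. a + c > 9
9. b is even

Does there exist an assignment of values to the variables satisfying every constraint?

Take a = 5, b = 2, c = 5, d = 6. Then constraint 2: a + d = 11; constraint 5: a - d = -1, and every other listed constraint is also met.

Satisfiable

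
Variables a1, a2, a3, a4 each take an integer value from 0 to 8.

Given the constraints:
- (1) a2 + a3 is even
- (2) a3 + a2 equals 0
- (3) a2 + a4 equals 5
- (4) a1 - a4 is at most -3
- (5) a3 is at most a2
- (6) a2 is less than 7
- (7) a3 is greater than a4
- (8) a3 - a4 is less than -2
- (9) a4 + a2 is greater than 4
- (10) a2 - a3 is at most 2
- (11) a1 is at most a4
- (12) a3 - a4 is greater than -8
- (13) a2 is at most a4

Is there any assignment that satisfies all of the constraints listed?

Constraints 5, 7, and 13 give a3 ≤ a2, a2 ≤ a4, a4 < a3. Chaining: a3 ≤ a2 ≤ a4 < a3, which forces a3 < a3 — impossible.

Unsatisfiable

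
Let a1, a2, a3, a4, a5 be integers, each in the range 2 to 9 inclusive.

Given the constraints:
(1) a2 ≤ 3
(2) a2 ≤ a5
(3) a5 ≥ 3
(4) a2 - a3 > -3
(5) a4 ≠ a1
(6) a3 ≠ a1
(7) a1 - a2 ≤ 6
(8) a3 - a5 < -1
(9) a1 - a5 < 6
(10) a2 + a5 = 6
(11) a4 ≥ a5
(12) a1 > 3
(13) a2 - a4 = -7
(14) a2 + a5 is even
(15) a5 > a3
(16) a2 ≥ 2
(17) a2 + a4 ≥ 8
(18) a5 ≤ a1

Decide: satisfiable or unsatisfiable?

Satisfiable

Take a1 = 8, a2 = 2, a3 = 2, a4 = 9, a5 = 4. Then constraint 4: a2 - a3 = 0; constraint 7: a1 - a2 = 6, and every other listed constraint is also met.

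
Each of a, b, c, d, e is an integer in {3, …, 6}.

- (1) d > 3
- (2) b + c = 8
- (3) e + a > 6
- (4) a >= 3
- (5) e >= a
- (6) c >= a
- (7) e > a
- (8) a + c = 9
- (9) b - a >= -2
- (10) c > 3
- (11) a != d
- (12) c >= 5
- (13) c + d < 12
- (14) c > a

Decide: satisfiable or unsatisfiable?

Satisfiable

Try a = 4, b = 3, c = 5, d = 5, e = 5.
Check constraint 2: b + c = 8; constraint 3: e + a = 9. The remaining constraints are straightforward to verify.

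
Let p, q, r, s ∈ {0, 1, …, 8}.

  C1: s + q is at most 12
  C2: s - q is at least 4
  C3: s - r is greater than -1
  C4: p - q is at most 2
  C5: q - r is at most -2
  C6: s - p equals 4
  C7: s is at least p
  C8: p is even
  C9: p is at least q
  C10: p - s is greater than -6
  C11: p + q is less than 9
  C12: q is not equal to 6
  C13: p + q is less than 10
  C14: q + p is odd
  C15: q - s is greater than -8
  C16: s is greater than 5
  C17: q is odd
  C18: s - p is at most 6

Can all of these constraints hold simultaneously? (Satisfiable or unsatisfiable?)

One satisfying assignment is p = 4, q = 3, r = 7, s = 8.
For the less obvious constraints — constraint 1: s + q = 11; constraint 2: s - q = 5 — and the others hold by inspection.

Satisfiable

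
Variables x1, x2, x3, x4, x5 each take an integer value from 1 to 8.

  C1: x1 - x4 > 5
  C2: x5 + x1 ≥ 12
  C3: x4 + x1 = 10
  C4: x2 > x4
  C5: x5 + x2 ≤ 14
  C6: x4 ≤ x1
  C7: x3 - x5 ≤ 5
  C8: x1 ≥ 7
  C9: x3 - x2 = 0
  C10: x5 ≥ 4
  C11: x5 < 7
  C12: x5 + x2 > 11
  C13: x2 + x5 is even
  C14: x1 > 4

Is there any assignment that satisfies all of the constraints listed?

Satisfiable

Take x1 = 8, x2 = 7, x3 = 7, x4 = 2, x5 = 5. Then constraint 1: x1 - x4 = 6; constraint 2: x5 + x1 = 13; constraint 3: x4 + x1 = 10, and every other listed constraint is also met.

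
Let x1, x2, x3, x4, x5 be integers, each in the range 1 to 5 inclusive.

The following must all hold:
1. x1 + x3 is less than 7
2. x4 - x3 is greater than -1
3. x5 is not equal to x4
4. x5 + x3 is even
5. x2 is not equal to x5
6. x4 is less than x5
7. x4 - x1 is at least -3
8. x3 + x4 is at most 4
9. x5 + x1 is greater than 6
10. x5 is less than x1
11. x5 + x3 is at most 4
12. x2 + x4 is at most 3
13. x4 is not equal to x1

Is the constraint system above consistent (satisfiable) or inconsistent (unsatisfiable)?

Setting (x1, x2, x3, x4, x5) = (4, 2, 1, 1, 3) satisfies everything: constraint 1: x1 + x3 = 5; constraint 2: x4 - x3 = 0; constraint 7: x4 - x1 = -3, and the others follow.

Satisfiable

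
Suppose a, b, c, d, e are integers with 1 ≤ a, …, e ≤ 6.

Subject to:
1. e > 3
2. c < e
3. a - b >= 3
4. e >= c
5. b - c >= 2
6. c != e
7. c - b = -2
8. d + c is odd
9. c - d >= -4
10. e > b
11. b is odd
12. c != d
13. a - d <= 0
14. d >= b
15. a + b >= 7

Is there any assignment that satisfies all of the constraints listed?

Constraints 3, 5, 9, and 13 give d − a ≥ 0, a − b ≥ 3, b − c ≥ 2, c − d ≥ -4.
Adding all 4 inequalities: the left sides telescope to 0, and the right sides sum to 0 + 3 + 2 + (-4) = 1. So 0 ≥ 1, which is false.

Unsatisfiable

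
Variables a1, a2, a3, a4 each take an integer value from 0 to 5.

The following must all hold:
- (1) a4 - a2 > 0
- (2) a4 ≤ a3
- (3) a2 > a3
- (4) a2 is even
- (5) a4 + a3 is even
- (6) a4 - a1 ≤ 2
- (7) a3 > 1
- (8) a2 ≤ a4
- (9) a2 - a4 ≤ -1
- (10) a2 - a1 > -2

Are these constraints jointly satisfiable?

Constraints 2, 3, and 9 give a2 < a4, a4 ≤ a3, a3 < a2. Chaining: a2 < a4 ≤ a3 < a2, which forces a2 < a2 — impossible.

Unsatisfiable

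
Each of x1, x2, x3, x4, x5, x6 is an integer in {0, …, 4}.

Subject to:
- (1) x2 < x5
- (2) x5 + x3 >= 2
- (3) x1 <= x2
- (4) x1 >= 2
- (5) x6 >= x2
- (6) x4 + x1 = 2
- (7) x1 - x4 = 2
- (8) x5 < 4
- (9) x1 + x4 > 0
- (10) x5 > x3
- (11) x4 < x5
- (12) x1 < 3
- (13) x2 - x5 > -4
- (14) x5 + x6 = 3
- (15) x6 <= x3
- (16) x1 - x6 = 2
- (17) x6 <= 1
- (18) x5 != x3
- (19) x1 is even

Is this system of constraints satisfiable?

Unsatisfiable

From constraints 3 and 4: x2 ≥ x1 and x1 ≥ 2, so x2 ≥ 2. From constraints 5 and 17: x2 ≤ x6 and x6 ≤ 1, so x2 ≤ 1. But 1 < 2, so no value of x2 works.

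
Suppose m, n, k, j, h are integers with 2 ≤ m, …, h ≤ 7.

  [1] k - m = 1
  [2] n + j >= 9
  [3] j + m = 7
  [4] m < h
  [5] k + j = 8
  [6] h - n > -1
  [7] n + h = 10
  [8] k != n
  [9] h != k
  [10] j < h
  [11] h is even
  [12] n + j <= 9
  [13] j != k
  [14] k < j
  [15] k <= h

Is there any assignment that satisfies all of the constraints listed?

Satisfiable

Take m = 2, n = 4, k = 3, j = 5, h = 6. Then constraint 1: k - m = 1; constraint 2: n + j = 9, and every other listed constraint is also met.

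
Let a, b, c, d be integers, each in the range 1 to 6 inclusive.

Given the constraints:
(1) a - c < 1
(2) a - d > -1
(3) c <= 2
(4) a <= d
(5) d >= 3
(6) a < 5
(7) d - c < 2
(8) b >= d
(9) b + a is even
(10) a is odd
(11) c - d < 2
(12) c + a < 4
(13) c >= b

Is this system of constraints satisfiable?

From constraints 5 and 8: b ≥ d and d ≥ 3, so b ≥ 3. From constraints 3 and 13: b ≤ c and c ≤ 2, so b ≤ 2. But 2 < 3, so no value of b works.

Unsatisfiable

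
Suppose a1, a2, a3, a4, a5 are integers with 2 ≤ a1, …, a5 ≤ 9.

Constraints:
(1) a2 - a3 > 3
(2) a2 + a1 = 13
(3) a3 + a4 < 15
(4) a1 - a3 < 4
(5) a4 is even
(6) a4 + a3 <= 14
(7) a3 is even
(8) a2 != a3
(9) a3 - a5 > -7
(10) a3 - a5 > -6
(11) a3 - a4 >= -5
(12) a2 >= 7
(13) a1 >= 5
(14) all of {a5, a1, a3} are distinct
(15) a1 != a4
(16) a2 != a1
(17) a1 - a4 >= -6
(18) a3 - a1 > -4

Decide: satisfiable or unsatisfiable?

Setting (a1, a2, a3, a4, a5) = (5, 8, 4, 8, 9) satisfies everything: constraint 1: a2 - a3 = 4; constraint 2: a2 + a1 = 13; constraint 3: a3 + a4 = 12, and the others follow.

Satisfiable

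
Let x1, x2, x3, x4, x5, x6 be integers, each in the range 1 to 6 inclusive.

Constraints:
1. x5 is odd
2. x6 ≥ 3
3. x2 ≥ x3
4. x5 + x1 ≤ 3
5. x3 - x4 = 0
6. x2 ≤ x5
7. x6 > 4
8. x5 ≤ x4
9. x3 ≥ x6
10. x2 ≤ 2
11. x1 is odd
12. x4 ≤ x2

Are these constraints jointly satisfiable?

Unsatisfiable

From constraints 2 and 9: x3 ≥ x6 and x6 ≥ 3, so x3 ≥ 3. From constraints 3 and 10: x3 ≤ x2 and x2 ≤ 2, so x3 ≤ 2. But 2 < 3, so no value of x3 works.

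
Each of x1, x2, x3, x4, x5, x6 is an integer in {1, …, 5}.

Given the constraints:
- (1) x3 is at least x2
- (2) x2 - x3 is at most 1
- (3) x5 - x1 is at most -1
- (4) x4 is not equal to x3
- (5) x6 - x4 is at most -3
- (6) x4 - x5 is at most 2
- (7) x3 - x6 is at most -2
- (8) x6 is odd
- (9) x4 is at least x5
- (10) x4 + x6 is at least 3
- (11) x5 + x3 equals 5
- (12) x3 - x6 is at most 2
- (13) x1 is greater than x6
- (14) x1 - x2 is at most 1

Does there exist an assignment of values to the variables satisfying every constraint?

Constraints 2, 3, 5, 6, 7, and 14 give x5 − x4 ≥ -2, x4 − x6 ≥ 3, x6 − x3 ≥ 2, x3 − x2 ≥ -1, x2 − x1 ≥ -1, x1 − x5 ≥ 1.
Adding all 6 inequalities: the left sides telescope to 0, and the right sides sum to (-2) + 3 + 2 + (-1) + (-1) + 1 = 2. So 0 ≥ 2, which is false.

Unsatisfiable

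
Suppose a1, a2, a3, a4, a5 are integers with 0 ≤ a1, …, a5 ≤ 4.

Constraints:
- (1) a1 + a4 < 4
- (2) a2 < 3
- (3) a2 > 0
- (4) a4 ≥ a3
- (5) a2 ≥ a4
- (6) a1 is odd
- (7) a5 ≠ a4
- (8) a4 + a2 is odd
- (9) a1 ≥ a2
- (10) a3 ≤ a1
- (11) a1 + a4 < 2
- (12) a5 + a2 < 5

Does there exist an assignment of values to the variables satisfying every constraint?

One satisfying assignment is a1 = 1, a2 = 1, a3 = 0, a4 = 0, a5 = 2.
For the less obvious constraints — constraint 1: a1 + a4 = 1; constraint 11: a1 + a4 = 1; constraint 12: a5 + a2 = 3 — and the others hold by inspection.

Satisfiable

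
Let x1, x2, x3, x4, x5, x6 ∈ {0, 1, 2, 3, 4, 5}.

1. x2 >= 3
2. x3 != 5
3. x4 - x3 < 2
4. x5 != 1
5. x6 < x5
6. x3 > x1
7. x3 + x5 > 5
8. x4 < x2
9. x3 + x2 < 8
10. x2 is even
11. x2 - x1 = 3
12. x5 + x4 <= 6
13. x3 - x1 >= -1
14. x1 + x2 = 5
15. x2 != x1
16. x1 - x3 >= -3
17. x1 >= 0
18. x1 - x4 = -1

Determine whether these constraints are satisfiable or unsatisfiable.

Satisfiable

Take x1 = 1, x2 = 4, x3 = 3, x4 = 2, x5 = 4, x6 = 1. Then constraint 3: x4 - x3 = -1; constraint 7: x3 + x5 = 7, and every other listed constraint is also met.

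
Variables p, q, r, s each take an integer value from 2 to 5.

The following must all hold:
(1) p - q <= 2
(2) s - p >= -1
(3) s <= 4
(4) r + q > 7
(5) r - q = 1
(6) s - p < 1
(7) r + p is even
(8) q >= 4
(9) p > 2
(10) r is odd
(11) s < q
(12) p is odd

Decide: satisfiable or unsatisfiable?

Satisfiable

Setting (p, q, r, s) = (3, 4, 5, 2) satisfies everything: constraint 1: p - q = -1; constraint 2: s - p = -1; constraint 4: r + q = 9, and the others follow.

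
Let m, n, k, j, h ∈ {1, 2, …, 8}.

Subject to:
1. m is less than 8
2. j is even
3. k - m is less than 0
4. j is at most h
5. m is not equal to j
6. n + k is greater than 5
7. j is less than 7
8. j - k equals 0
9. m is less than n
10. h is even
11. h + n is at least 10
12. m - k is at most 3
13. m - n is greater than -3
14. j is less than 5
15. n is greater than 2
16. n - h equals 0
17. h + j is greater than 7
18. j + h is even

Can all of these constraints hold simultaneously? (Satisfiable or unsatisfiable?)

The assignment m = 4, n = 6, k = 2, j = 2, h = 6 works:
  constraint 3 holds since k - m = -2.
  constraint 6 holds since n + k = 8.
The rest check out directly.

Satisfiable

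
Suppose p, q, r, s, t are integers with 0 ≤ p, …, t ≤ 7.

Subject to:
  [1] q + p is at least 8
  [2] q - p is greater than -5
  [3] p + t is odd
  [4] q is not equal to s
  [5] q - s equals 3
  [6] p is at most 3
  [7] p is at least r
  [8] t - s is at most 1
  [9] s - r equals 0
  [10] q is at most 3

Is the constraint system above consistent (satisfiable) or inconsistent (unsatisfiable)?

From constraint 10: q ≤ 3. From constraint 6: p ≤ 3. Hence q + p ≤ 6. But constraint 1 requires q + p ≥ 8, and 8 > 6. Contradiction.

Unsatisfiable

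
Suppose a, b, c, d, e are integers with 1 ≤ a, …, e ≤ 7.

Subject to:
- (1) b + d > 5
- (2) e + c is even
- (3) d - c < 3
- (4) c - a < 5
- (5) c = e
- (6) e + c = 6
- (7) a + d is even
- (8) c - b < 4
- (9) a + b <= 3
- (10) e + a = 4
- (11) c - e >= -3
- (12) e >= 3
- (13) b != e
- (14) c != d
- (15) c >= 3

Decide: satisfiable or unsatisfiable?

Take a = 1, b = 2, c = 3, d = 5, e = 3. Then constraint 1: b + d = 7; constraint 3: d - c = 2; constraint 4: c - a = 2, and every other listed constraint is also met.

Satisfiable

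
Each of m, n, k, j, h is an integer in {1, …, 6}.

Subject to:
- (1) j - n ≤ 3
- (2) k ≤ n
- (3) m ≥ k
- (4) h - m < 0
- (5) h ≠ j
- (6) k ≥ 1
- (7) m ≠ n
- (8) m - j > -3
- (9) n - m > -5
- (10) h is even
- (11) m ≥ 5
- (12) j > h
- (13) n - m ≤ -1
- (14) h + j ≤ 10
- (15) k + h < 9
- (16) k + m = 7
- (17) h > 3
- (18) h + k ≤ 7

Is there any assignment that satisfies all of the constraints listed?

Satisfiable

The assignment m = 5, n = 2, k = 2, j = 5, h = 4 works:
  constraint 1 holds since j - n = 3.
  constraint 4 holds since h - m = -1.
  constraint 8 holds since m - j = 0.
The rest check out directly.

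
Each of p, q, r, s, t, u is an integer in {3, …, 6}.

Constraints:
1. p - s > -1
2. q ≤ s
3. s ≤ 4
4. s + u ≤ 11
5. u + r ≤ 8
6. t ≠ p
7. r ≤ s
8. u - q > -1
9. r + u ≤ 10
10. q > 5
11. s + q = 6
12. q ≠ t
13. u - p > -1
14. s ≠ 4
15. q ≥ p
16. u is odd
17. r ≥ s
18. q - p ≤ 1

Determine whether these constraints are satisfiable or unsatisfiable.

Unsatisfiable

From constraint 10: q ≥ 6. From constraints 2 and 3: q ≤ s and s ≤ 4, so q ≤ 4. But 4 < 6, so no value of q works.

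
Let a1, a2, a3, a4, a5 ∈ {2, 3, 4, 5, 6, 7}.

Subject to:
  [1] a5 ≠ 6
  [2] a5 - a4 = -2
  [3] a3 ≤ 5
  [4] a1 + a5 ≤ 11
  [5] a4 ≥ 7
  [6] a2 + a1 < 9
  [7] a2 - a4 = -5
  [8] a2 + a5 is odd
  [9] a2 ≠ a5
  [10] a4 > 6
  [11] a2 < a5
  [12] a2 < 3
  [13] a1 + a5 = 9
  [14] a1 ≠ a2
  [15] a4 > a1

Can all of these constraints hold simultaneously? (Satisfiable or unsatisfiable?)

Satisfiable

One satisfying assignment is a1 = 4, a2 = 2, a3 = 5, a4 = 7, a5 = 5.
For the less obvious constraints — constraint 2: a5 - a4 = -2; constraint 4: a1 + a5 = 9; constraint 6: a2 + a1 = 6 — and the others hold by inspection.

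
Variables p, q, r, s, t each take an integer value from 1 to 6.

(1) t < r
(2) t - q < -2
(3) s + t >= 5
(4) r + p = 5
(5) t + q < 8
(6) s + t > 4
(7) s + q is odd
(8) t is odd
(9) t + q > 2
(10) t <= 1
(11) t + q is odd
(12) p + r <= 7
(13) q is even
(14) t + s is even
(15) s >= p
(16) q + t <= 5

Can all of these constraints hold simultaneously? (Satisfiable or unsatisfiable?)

Satisfiable

The assignment p = 1, q = 4, r = 4, s = 5, t = 1 works:
  constraint 2 holds since t - q = -3.
  constraint 3 holds since s + t = 6.
The rest check out directly.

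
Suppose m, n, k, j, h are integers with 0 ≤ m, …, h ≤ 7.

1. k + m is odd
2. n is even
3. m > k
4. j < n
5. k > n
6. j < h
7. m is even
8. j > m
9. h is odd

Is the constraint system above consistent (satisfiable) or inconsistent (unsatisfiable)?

Constraints 3, 4, 5, and 8 give n < k, k < m, m < j, j < n. Chaining: n < k < m < j < n, which forces n < n — impossible.

Unsatisfiable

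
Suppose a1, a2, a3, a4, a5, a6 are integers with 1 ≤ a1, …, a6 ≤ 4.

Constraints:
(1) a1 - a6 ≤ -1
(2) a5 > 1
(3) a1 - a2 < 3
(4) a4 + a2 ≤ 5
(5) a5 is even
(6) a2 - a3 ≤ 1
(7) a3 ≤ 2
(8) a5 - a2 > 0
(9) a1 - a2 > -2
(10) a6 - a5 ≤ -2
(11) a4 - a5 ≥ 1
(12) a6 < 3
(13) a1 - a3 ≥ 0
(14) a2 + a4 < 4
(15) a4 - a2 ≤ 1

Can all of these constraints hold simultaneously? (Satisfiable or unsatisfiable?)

Constraints 1, 6, 10, 11, 13, and 15 give a6 − a1 ≥ 1, a1 − a3 ≥ 0, a3 − a2 ≥ -1, a2 − a4 ≥ -1, a4 − a5 ≥ 1, a5 − a6 ≥ 2.
Adding all 6 inequalities: the left sides telescope to 0, and the right sides sum to 1 + 0 + (-1) + (-1) + 1 + 2 = 2. So 0 ≥ 2, which is false.

Unsatisfiable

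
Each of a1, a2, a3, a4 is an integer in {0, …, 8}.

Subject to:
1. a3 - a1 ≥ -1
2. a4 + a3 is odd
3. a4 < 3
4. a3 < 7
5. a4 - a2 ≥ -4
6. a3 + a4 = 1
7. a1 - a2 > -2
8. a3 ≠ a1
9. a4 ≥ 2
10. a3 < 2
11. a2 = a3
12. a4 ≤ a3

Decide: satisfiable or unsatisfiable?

Unsatisfiable

From constraints 9 and 12: a3 ≥ a4 and a4 ≥ 2, so a3 ≥ 2. From constraint 10: a3 ≤ 1. But 1 < 2, so no value of a3 works.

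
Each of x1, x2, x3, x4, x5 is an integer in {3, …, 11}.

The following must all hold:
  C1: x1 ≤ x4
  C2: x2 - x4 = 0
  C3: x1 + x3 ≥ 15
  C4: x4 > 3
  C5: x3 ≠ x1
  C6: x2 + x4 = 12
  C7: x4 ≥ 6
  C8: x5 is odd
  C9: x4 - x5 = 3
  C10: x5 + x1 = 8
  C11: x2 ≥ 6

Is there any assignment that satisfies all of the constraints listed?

Satisfiable

One satisfying assignment is x1 = 5, x2 = 6, x3 = 11, x4 = 6, x5 = 3.
For the less obvious constraints — constraint 2: x2 - x4 = 0; constraint 3: x1 + x3 = 16; constraint 6: x2 + x4 = 12 — and the others hold by inspection.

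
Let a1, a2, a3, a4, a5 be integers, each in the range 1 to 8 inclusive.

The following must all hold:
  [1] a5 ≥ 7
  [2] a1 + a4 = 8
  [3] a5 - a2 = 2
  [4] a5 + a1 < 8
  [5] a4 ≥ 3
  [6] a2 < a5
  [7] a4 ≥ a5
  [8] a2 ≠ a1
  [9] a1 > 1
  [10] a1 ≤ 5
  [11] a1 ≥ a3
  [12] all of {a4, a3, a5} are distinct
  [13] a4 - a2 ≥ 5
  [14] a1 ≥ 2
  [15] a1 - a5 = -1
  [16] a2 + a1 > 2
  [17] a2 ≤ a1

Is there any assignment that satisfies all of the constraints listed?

From constraint 14: a1 ≥ 2. From constraints 1 and 7: a4 ≥ a5 ≥ 7. Hence a1 + a4 ≥ 9. But constraint 2 requires a1 + a4 = 8, and 8 < 9. Contradiction.

Unsatisfiable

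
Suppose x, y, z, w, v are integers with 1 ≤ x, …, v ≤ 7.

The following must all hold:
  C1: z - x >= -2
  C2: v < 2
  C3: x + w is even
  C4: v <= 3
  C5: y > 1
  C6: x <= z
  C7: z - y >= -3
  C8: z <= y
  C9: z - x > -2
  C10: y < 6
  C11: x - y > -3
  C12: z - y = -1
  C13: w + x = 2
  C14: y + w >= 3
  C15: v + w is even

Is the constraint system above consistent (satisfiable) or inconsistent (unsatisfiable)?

Satisfiable

Setting (x, y, z, w, v) = (1, 2, 1, 1, 1) satisfies everything: constraint 1: z - x = 0; constraint 7: z - y = -1; constraint 9: z - x = 0, and the others follow.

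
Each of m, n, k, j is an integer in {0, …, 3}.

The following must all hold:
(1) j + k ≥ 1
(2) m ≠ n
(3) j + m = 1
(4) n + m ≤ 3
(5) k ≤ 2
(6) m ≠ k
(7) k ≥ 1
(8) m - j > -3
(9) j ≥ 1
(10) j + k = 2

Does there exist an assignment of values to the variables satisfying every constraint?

Satisfiable

The assignment m = 0, n = 3, k = 1, j = 1 works:
  constraint 1 holds since j + k = 2.
  constraint 3 holds since j + m = 1.
The rest check out directly.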